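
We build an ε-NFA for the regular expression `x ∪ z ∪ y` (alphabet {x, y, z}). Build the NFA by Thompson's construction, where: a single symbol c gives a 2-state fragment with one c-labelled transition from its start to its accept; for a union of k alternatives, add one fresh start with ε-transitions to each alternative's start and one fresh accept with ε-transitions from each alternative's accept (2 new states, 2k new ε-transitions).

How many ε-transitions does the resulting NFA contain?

6

Per subexpression:
Each of the 3 symbol leaves contributes 0 ε-transitions.
  x ∪ z ∪ y : 6 ε-transitions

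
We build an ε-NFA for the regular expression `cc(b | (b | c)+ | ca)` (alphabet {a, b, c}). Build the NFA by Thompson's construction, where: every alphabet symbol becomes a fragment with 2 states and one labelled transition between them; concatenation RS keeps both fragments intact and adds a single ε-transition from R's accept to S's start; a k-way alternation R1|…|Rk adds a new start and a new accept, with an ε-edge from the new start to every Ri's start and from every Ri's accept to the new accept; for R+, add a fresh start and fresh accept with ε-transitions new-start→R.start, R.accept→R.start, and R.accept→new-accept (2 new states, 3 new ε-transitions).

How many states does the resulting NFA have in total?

Per subexpression:
Each of the 7 symbol leaves contributes a 2-state fragment.
  b | c — 6 states
  (b | c)+ — 8 states
  ca — 4 states
  b | (b | c)+ | ca — 16 states
  cc(b | (b | c)+ | ca) — 20 states

20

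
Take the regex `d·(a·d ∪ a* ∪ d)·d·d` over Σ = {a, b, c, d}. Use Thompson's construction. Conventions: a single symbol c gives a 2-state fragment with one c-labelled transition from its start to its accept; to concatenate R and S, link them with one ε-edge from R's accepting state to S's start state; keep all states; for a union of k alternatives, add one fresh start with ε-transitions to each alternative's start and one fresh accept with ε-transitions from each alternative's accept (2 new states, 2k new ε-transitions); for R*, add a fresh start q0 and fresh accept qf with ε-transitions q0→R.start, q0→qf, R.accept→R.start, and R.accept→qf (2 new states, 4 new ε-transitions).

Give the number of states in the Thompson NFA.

Building bottom-up:
Each of the 7 symbol leaves contributes a 2-state fragment.
  a·d → 4 states
  a* → 4 states
  a·d ∪ a* ∪ d → 12 states
  d·(a·d ∪ a* ∪ d)·d·d → 18 states

18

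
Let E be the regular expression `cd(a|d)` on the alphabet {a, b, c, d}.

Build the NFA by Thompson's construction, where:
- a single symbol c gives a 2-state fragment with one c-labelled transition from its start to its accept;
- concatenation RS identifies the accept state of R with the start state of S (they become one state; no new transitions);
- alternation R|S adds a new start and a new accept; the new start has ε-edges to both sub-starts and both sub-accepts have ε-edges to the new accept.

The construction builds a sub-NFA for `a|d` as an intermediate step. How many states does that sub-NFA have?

Fragment for `a|d`:
Each of the 2 symbol leaves contributes a 2-state fragment.
  a|d : 6 states

6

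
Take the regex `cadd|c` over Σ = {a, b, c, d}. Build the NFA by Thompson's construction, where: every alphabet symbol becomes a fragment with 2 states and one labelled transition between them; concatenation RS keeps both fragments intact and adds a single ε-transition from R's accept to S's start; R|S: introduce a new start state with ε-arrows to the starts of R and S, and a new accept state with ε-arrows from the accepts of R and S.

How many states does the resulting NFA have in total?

By structural recursion:
Each of the 5 symbol leaves contributes a 2-state fragment.
  cadd → 8 states
  cadd|c → 12 states

12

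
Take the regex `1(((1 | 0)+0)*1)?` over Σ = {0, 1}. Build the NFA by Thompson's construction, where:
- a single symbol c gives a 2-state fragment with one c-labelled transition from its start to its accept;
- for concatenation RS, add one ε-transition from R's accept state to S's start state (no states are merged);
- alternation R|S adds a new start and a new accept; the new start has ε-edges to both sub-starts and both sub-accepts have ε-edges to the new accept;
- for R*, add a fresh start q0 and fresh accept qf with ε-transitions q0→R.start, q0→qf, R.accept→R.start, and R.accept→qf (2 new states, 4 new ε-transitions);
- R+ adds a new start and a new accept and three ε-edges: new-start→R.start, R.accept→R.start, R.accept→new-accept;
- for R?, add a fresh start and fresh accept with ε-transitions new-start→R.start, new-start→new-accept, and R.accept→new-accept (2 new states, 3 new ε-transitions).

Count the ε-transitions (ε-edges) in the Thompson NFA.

17

By structural recursion:
Each of the 5 symbol leaves contributes 0 ε-transitions.
  1 | 0 — 4 ε-transitions
  (1 | 0)+ — 7 ε-transitions
  (1 | 0)+0 — 8 ε-transitions
  ((1 | 0)+0)* — 12 ε-transitions
  ((1 | 0)+0)*1 — 13 ε-transitions
  (((1 | 0)+0)*1)? — 16 ε-transitions
  1(((1 | 0)+0)*1)? — 17 ε-transitions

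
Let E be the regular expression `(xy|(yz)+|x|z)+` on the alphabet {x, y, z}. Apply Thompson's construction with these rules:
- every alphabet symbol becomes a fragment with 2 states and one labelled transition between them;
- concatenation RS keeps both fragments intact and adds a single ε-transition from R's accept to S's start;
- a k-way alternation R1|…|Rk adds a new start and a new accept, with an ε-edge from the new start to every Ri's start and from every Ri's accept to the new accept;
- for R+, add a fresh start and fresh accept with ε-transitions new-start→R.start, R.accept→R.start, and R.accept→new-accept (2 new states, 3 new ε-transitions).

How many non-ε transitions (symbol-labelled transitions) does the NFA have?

Per subexpression:
Each of the 6 symbol leaves contributes exactly 1 symbol transition.
  xy : 2 symbol transitions
  yz : 2 symbol transitions
  (yz)+ : 2 symbol transitions
  xy|(yz)+|x|z : 6 symbol transitions
  (xy|(yz)+|x|z)+ : 6 symbol transitions

6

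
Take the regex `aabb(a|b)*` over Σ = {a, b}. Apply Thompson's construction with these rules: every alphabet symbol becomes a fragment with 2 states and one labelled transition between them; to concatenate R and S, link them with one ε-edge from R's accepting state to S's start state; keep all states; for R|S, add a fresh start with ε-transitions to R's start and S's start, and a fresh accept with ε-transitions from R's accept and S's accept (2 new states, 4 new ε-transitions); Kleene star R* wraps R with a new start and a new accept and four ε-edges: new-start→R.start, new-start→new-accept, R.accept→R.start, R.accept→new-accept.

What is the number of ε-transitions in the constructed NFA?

12

Building bottom-up:
Each of the 6 symbol leaves contributes 0 ε-transitions.
  a|b → 4 ε-transitions
  (a|b)* → 8 ε-transitions
  aabb(a|b)* → 12 ε-transitions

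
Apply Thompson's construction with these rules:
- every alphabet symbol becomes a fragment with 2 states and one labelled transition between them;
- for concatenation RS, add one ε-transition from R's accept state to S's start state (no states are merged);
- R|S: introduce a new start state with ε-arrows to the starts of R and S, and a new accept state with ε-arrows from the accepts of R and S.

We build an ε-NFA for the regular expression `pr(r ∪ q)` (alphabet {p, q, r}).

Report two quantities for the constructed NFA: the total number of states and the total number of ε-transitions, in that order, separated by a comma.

10, 6

Building bottom-up:
Each of the 4 symbol leaves contributes 2 states and 0 ε-transitions.
  r ∪ q → 6 states, 4 ε-transitions
  pr(r ∪ q) → 10 states, 6 ε-transitions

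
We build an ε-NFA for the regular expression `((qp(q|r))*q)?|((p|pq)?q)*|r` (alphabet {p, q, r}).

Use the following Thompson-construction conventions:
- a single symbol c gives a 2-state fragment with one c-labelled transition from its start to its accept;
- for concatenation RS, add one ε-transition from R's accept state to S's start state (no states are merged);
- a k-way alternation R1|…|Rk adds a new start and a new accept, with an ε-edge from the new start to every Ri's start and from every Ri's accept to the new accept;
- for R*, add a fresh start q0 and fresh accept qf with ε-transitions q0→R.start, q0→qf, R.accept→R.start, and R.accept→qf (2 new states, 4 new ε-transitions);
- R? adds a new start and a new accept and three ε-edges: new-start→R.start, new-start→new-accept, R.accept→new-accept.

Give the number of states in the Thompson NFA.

34

Building bottom-up:
Each of the 10 symbol leaves contributes a 2-state fragment.
  q|r : 6 states
  qp(q|r) : 10 states
  (qp(q|r))* : 12 states
  (qp(q|r))*q : 14 states
  ((qp(q|r))*q)? : 16 states
  pq : 4 states
  p|pq : 8 states
  (p|pq)? : 10 states
  (p|pq)?q : 12 states
  ((p|pq)?q)* : 14 states
  ((qp(q|r))*q)?|((p|pq)?q)*|r : 34 states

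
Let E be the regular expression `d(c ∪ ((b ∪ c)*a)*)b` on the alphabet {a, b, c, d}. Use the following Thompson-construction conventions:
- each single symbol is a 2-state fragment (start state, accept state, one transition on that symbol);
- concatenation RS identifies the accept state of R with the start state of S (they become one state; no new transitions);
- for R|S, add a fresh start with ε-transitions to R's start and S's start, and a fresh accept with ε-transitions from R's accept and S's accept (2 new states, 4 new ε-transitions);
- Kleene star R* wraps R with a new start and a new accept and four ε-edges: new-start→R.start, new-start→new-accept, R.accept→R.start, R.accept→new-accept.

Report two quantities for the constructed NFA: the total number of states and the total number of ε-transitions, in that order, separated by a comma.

17, 16

By structural recursion:
Each of the 6 symbol leaves contributes 2 states and 0 ε-transitions.
  b ∪ c — 6 states, 4 ε-transitions
  (b ∪ c)* — 8 states, 8 ε-transitions
  (b ∪ c)*a — 9 states, 8 ε-transitions
  ((b ∪ c)*a)* — 11 states, 12 ε-transitions
  c ∪ ((b ∪ c)*a)* — 15 states, 16 ε-transitions
  d(c ∪ ((b ∪ c)*a)*)b — 17 states, 16 ε-transitions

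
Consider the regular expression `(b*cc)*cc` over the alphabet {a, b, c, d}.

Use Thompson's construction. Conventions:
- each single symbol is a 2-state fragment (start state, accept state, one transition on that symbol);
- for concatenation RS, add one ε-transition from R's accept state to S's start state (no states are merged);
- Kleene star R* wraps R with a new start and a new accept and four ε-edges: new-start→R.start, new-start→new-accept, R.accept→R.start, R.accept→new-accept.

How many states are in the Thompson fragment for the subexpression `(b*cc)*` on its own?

Fragment for `(b*cc)*`:
Each of the 3 symbol leaves contributes a 2-state fragment.
  b* : 4 states
  b*cc : 8 states
  (b*cc)* : 10 states

10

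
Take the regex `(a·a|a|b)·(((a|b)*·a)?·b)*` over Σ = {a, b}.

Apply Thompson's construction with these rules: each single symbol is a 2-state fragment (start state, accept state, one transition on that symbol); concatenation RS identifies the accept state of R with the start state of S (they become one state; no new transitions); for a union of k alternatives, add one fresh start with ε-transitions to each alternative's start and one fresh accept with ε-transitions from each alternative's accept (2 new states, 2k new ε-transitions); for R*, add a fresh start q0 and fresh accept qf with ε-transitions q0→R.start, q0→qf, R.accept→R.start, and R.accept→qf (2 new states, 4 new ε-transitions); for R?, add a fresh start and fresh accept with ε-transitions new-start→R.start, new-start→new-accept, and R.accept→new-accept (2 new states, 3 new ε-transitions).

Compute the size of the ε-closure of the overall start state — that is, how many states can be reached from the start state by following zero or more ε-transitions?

4

Work bottom-up. For each fragment F, track |ε-closure(F.start)| and whether F's accept lies in that closure (i.e. whether F accepts ε). A single-symbol fragment has closure size 1 and does not accept ε.
  a·a → same as the first factor's closure: C = 1
  a·a|a|b → new start ε-reaches every alternative's start; none of them accept ε, so the new accept is not reached: C = 1 + 1 + 1 + 1 = 4
  a|b → new start ε-reaches every alternative's start; none of them accept ε, so the new accept is not reached: C = 1 + 1 + 1 = 3
  (a|b)* → C = 1 (new start) + 3 (body) + 1 (new accept) = 5
  (a|b)*·a → C = 5 + (1−1) = 5 (closure spills across the concat boundary because the left factor accepts ε)
  ((a|b)*·a)? → C = 1 (new start) + 5 (body) + 1 (new accept, via ε) = 7
  ((a|b)*·a)?·b → C = 7 + (1−1) = 7 (closure spills across the concat boundary because the left factor accepts ε)
  (((a|b)*·a)?·b)* → the star's fresh start ε-reaches both the body's start and the fresh accept: C = 2 + 7 = 9
  (a·a|a|b)·(((a|b)*·a)?·b)* → same as the first factor's closure: C = 4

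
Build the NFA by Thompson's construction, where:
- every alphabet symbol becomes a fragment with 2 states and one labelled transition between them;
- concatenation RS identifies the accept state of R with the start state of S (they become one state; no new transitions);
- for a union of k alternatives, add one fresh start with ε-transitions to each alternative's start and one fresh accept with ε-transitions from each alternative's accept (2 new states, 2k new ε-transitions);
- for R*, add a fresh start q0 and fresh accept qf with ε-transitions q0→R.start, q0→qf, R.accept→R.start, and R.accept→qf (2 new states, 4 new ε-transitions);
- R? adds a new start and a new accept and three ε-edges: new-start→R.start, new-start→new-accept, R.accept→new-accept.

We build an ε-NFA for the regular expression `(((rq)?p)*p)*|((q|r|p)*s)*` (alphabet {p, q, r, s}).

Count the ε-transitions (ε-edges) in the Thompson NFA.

Bottom-up over the parse tree:
Each of the 8 symbol leaves contributes 0 ε-transitions.
  rq — 0 ε-transitions
  (rq)? — 3 ε-transitions
  (rq)?p — 3 ε-transitions
  ((rq)?p)* — 7 ε-transitions
  ((rq)?p)*p — 7 ε-transitions
  (((rq)?p)*p)* — 11 ε-transitions
  q|r|p — 6 ε-transitions
  (q|r|p)* — 10 ε-transitions
  (q|r|p)*s — 10 ε-transitions
  ((q|r|p)*s)* — 14 ε-transitions
  (((rq)?p)*p)*|((q|r|p)*s)* — 29 ε-transitions

29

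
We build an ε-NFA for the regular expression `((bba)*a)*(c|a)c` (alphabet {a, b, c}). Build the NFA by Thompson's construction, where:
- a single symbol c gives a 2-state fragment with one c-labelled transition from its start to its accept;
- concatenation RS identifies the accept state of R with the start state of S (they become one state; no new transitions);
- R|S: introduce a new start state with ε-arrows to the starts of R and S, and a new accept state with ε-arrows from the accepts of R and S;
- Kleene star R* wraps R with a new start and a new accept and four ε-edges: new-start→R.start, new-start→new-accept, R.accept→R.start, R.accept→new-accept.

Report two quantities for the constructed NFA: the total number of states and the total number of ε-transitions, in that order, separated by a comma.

Bottom-up over the parse tree:
Each of the 7 symbol leaves contributes 2 states and 0 ε-transitions.
  bba : 4 states, 0 ε-transitions
  (bba)* : 6 states, 4 ε-transitions
  (bba)*a : 7 states, 4 ε-transitions
  ((bba)*a)* : 9 states, 8 ε-transitions
  c|a : 6 states, 4 ε-transitions
  ((bba)*a)*(c|a)c : 15 states, 12 ε-transitions

15, 12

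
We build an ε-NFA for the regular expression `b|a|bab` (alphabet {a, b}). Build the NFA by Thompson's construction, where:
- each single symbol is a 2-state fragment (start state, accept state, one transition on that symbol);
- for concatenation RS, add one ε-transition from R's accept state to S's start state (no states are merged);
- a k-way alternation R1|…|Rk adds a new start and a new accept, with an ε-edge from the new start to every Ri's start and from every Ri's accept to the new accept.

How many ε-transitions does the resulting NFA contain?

8

Building bottom-up:
Each of the 5 symbol leaves contributes 0 ε-transitions.
  bab — 2 ε-transitions
  b|a|bab — 8 ε-transitions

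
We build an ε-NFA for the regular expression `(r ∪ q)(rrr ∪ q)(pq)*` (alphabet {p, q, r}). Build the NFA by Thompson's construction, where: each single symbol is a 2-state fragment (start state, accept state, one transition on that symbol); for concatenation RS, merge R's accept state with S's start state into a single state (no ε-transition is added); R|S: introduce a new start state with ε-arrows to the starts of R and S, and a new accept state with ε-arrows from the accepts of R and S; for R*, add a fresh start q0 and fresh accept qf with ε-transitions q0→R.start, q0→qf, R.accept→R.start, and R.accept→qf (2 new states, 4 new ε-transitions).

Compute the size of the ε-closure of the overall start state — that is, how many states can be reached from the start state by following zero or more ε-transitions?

Work bottom-up. For each fragment F, track |ε-closure(F.start)| and whether F's accept lies in that closure (i.e. whether F accepts ε). A single-symbol fragment has closure size 1 and does not accept ε.
  r ∪ q : new start ε-reaches every alternative's start; none of them accept ε, so the new accept is not reached: |ε-closure| = 1 + 1 + 1 = 3
  rrr : same as the first factor's closure: |ε-closure| = 1
  rrr ∪ q : new start ε-reaches every alternative's start; none of them accept ε, so the new accept is not reached: |ε-closure| = 1 + 1 + 1 = 3
  pq : same as the first factor's closure: |ε-closure| = 1
  (pq)* : |ε-closure| = 1 (new start) + 1 (body) + 1 (new accept) = 3
  (r ∪ q)(rrr ∪ q)(pq)* : |ε-closure| equals the left operand's closure size = 3 (its accept is not ε-reachable, so the closure stops there)

3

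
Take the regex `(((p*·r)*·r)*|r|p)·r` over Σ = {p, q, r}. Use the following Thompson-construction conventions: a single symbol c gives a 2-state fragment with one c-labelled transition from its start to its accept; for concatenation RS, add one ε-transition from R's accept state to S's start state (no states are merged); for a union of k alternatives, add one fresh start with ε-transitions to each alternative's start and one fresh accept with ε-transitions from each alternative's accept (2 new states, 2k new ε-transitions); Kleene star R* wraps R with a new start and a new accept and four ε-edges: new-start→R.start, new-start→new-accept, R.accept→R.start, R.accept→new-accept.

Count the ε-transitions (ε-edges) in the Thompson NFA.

Recursing over subexpressions:
Each of the 6 symbol leaves contributes 0 ε-transitions.
  p* : 4 ε-transitions
  p*·r : 5 ε-transitions
  (p*·r)* : 9 ε-transitions
  (p*·r)*·r : 10 ε-transitions
  ((p*·r)*·r)* : 14 ε-transitions
  ((p*·r)*·r)*|r|p : 20 ε-transitions
  (((p*·r)*·r)*|r|p)·r : 21 ε-transitions

21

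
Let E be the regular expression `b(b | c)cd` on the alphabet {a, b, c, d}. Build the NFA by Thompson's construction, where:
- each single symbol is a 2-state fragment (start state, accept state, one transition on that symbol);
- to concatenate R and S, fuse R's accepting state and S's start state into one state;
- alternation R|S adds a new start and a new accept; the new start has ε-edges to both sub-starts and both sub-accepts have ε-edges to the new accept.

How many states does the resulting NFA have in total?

9

Building bottom-up:
Each of the 5 symbol leaves contributes a 2-state fragment.
  b | c → 6 states
  b(b | c)cd → 9 states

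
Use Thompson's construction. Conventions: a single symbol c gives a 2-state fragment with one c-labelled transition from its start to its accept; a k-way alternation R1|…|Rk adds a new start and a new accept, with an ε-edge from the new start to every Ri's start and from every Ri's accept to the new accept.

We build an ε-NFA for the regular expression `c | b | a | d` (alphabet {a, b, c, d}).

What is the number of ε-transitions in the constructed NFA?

8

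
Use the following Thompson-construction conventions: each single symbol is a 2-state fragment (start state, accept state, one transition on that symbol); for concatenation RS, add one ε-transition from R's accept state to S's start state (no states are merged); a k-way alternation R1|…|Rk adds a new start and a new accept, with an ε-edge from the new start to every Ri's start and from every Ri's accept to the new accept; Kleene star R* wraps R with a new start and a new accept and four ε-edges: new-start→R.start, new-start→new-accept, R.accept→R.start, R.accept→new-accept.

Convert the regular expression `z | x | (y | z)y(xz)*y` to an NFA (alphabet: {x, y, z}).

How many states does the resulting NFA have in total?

Bottom-up over the parse tree:
Each of the 8 symbol leaves contributes a 2-state fragment.
  y | z = 6 states
  xz = 4 states
  (xz)* = 6 states
  (y | z)y(xz)*y = 16 states
  z | x | (y | z)y(xz)*y = 22 states

22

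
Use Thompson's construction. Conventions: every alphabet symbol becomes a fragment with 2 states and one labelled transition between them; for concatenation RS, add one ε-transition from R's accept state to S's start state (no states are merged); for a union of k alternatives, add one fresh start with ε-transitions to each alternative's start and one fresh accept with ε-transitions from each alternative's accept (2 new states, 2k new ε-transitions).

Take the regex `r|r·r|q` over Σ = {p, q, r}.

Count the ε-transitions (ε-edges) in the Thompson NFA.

7

Building bottom-up:
Each of the 4 symbol leaves contributes 0 ε-transitions.
  r·r = 1 ε-transition
  r|r·r|q = 7 ε-transitions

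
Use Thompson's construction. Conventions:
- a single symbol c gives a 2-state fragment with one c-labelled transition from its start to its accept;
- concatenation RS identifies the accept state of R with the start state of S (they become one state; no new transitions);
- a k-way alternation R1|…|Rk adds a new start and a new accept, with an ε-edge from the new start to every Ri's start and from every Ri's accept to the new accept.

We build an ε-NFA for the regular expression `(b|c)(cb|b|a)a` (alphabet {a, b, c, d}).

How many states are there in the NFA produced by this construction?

15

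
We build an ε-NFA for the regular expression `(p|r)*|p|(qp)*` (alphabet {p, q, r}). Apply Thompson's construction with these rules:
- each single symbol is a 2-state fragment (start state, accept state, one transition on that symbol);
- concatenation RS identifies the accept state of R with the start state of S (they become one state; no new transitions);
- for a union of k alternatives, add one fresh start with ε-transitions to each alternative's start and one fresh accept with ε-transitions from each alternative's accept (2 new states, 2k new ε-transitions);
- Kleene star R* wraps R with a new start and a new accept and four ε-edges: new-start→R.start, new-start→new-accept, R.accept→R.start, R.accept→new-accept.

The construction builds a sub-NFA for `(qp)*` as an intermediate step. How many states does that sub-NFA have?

Fragment for `(qp)*`:
Each of the 2 symbol leaves contributes a 2-state fragment.
  qp : 3 states
  (qp)* : 5 states

5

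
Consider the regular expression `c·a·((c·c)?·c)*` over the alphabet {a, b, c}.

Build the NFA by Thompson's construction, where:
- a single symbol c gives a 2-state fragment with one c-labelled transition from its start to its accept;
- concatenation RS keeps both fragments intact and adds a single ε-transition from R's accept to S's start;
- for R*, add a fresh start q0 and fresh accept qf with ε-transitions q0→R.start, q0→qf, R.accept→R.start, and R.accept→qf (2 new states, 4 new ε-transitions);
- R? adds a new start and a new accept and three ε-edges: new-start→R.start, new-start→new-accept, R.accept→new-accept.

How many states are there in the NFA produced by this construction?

14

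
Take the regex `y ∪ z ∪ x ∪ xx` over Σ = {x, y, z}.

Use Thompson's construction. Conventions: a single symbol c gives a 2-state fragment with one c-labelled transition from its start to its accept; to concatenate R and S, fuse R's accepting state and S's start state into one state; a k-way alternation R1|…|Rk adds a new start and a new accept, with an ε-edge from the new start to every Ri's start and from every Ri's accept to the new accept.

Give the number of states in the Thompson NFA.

By structural recursion:
Each of the 5 symbol leaves contributes a 2-state fragment.
  xx : 3 states
  y ∪ z ∪ x ∪ xx : 11 states

11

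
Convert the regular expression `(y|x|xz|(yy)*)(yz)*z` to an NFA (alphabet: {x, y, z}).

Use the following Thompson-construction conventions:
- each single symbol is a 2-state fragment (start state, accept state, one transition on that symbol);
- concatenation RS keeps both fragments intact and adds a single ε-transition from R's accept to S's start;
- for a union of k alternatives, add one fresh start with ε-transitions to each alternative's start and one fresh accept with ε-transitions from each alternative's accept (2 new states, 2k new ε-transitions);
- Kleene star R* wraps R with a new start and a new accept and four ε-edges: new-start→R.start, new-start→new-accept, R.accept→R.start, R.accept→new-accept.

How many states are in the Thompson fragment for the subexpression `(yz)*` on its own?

6

Fragment for `(yz)*`:
Each of the 2 symbol leaves contributes a 2-state fragment.
  yz → 4 states
  (yz)* → 6 states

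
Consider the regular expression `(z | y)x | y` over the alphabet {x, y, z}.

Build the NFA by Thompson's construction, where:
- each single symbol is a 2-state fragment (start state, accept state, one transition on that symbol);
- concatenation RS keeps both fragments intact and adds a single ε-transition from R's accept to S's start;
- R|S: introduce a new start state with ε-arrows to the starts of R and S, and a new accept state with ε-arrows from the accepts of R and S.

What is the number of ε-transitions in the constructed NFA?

9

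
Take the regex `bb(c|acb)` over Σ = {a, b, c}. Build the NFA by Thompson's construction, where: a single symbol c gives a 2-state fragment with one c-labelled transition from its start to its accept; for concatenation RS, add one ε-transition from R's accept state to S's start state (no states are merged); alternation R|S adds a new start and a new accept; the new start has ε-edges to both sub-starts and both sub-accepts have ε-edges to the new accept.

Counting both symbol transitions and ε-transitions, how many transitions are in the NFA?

14

By structural recursion:
Each of the 6 symbol leaves contributes 1 transition (1 symbol, 0 ε).
  acb — 5 transitions (3 symbol, 2 ε)
  c|acb — 10 transitions (4 symbol, 6 ε)
  bb(c|acb) — 14 transitions (6 symbol, 8 ε)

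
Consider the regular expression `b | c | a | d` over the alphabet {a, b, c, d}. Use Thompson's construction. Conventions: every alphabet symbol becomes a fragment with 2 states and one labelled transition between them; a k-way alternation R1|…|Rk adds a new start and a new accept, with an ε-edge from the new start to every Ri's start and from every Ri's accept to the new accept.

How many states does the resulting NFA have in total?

Bottom-up over the parse tree:
Each of the 4 symbol leaves contributes a 2-state fragment.
  b | c | a | d = 10 states

10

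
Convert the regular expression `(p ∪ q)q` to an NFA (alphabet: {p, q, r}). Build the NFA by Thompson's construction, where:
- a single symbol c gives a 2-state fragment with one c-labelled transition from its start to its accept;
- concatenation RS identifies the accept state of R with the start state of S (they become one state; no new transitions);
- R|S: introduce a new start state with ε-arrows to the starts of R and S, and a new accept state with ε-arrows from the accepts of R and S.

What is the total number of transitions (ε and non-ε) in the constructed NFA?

By structural recursion:
Each of the 3 symbol leaves contributes 1 transition (1 symbol, 0 ε).
  p ∪ q → 6 transitions (2 symbol, 4 ε)
  (p ∪ q)q → 7 transitions (3 symbol, 4 ε)

7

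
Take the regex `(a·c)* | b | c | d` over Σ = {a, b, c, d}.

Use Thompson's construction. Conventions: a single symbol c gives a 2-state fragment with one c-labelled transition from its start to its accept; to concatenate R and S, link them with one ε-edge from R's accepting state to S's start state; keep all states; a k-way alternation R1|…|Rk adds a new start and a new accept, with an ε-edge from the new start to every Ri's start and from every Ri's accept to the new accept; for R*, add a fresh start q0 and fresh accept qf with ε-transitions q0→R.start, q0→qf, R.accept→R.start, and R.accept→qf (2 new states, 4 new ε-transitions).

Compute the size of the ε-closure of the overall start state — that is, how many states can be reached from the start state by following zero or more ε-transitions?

8

Let C(F) = |ε-closure(F.start)| within fragment F, and note whether F accepts ε. Symbol fragments have C = 1 and do not accept ε. Then:
  a·c : |ε-closure| equals the left operand's closure size = 1 (its accept is not ε-reachable, so the closure stops there)
  (a·c)* : the star's fresh start ε-reaches both the body's start and the fresh accept: |ε-closure| = 2 + 1 = 3
  (a·c)* | b | c | d : new start ε-reaches every alternative's start; at least one alternative accepts ε, so the union's new accept is reached too: |ε-closure| = 1 + 3 + 1 + 1 + 1 + 1 = 8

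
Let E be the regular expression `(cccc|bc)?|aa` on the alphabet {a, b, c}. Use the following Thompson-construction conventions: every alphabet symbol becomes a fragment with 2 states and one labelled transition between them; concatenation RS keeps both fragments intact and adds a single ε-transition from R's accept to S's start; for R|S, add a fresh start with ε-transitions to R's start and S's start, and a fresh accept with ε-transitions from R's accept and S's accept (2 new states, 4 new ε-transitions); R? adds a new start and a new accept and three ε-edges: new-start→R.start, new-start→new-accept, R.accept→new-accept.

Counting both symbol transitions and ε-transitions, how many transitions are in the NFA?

24

By structural recursion:
Each of the 8 symbol leaves contributes 1 transition (1 symbol, 0 ε).
  cccc → 7 transitions (4 symbol, 3 ε)
  bc → 3 transitions (2 symbol, 1 ε)
  cccc|bc → 14 transitions (6 symbol, 8 ε)
  (cccc|bc)? → 17 transitions (6 symbol, 11 ε)
  aa → 3 transitions (2 symbol, 1 ε)
  (cccc|bc)?|aa → 24 transitions (8 symbol, 16 ε)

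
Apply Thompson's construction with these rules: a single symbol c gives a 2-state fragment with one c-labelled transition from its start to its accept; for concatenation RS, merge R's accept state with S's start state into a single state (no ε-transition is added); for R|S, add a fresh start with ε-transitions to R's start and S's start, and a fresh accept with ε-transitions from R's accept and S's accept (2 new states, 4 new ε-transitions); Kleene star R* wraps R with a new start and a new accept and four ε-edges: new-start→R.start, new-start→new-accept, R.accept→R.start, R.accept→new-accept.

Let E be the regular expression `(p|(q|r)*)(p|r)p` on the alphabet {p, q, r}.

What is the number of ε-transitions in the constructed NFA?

Bottom-up over the parse tree:
Each of the 6 symbol leaves contributes 0 ε-transitions.
  q|r = 4 ε-transitions
  (q|r)* = 8 ε-transitions
  p|(q|r)* = 12 ε-transitions
  p|r = 4 ε-transitions
  (p|(q|r)*)(p|r)p = 16 ε-transitions

16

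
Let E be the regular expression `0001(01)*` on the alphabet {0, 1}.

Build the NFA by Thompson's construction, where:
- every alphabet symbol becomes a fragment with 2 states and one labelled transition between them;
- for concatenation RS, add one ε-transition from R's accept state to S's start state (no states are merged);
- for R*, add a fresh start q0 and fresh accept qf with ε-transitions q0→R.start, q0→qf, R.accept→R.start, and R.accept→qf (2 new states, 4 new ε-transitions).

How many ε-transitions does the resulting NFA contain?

Per subexpression:
Each of the 6 symbol leaves contributes 0 ε-transitions.
  01 : 1 ε-transition
  (01)* : 5 ε-transitions
  0001(01)* : 9 ε-transitions

9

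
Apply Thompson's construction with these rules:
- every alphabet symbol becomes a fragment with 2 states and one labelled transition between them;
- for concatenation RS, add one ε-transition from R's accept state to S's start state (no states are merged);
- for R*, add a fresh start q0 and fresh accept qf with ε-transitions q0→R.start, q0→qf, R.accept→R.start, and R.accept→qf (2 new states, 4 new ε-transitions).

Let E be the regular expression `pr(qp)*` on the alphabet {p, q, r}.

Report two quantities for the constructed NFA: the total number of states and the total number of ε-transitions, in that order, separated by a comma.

Building bottom-up:
Each of the 4 symbol leaves contributes 2 states and 0 ε-transitions.
  qp : 4 states, 1 ε-transition
  (qp)* : 6 states, 5 ε-transitions
  pr(qp)* : 10 states, 7 ε-transitions

10, 7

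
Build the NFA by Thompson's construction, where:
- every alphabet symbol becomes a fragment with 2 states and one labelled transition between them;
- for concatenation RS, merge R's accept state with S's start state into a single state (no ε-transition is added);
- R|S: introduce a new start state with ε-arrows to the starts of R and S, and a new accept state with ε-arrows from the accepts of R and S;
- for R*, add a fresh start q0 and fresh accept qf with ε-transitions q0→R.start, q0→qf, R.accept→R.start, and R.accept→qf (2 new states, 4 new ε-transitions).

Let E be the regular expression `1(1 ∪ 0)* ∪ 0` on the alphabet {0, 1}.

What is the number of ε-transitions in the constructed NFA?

12

Per subexpression:
Each of the 4 symbol leaves contributes 0 ε-transitions.
  1 ∪ 0 → 4 ε-transitions
  (1 ∪ 0)* → 8 ε-transitions
  1(1 ∪ 0)* → 8 ε-transitions
  1(1 ∪ 0)* ∪ 0 → 12 ε-transitions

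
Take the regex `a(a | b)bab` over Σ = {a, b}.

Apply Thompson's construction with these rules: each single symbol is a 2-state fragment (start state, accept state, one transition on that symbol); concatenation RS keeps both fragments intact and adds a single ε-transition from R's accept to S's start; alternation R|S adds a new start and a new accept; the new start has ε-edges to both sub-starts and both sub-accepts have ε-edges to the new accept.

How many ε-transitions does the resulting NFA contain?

Recursing over subexpressions:
Each of the 6 symbol leaves contributes 0 ε-transitions.
  a | b = 4 ε-transitions
  a(a | b)bab = 8 ε-transitions

8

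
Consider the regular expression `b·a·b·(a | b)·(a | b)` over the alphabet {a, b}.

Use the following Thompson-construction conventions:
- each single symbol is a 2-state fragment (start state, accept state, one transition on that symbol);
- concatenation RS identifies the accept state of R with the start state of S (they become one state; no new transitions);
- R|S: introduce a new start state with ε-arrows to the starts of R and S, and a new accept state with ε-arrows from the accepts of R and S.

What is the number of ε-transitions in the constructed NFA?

Recursing over subexpressions:
Each of the 7 symbol leaves contributes 0 ε-transitions.
  a | b = 4 ε-transitions
  a | b = 4 ε-transitions
  b·a·b·(a | b)·(a | b) = 8 ε-transitions

8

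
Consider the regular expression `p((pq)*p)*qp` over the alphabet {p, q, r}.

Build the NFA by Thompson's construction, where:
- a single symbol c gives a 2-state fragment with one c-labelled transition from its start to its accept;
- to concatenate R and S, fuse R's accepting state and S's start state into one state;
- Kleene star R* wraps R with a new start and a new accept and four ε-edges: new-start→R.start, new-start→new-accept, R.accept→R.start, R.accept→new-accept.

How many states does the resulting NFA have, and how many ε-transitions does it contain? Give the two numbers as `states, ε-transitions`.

By structural recursion:
Each of the 6 symbol leaves contributes 2 states and 0 ε-transitions.
  pq → 3 states, 0 ε-transitions
  (pq)* → 5 states, 4 ε-transitions
  (pq)*p → 6 states, 4 ε-transitions
  ((pq)*p)* → 8 states, 8 ε-transitions
  p((pq)*p)*qp → 11 states, 8 ε-transitions

11, 8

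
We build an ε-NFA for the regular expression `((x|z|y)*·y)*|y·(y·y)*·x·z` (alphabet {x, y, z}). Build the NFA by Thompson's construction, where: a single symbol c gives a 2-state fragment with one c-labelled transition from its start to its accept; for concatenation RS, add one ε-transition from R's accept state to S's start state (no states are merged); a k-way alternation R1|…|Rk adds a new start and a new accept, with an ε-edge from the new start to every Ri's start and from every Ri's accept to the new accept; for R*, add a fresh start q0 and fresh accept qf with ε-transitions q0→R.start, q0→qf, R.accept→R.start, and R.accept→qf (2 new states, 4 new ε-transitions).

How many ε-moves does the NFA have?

Per subexpression:
Each of the 9 symbol leaves contributes 0 ε-transitions.
  x|z|y = 6 ε-transitions
  (x|z|y)* = 10 ε-transitions
  (x|z|y)*·y = 11 ε-transitions
  ((x|z|y)*·y)* = 15 ε-transitions
  y·y = 1 ε-transition
  (y·y)* = 5 ε-transitions
  y·(y·y)*·x·z = 8 ε-transitions
  ((x|z|y)*·y)*|y·(y·y)*·x·z = 27 ε-transitions

27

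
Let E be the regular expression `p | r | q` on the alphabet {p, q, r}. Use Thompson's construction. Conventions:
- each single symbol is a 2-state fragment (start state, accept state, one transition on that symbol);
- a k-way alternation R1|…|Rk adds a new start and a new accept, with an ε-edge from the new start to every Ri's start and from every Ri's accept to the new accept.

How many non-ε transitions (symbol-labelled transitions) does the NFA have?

Recursing over subexpressions:
Each of the 3 symbol leaves contributes exactly 1 symbol transition.
  p | r | q — 3 symbol transitions

3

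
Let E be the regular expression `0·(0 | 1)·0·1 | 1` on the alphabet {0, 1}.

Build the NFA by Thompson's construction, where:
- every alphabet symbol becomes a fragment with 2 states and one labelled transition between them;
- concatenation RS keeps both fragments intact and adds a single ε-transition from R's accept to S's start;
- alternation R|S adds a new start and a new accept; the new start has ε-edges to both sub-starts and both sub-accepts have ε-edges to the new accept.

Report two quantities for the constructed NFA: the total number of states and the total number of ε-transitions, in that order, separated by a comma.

Bottom-up over the parse tree:
Each of the 6 symbol leaves contributes 2 states and 0 ε-transitions.
  0 | 1 = 6 states, 4 ε-transitions
  0·(0 | 1)·0·1 = 12 states, 7 ε-transitions
  0·(0 | 1)·0·1 | 1 = 16 states, 11 ε-transitions

16, 11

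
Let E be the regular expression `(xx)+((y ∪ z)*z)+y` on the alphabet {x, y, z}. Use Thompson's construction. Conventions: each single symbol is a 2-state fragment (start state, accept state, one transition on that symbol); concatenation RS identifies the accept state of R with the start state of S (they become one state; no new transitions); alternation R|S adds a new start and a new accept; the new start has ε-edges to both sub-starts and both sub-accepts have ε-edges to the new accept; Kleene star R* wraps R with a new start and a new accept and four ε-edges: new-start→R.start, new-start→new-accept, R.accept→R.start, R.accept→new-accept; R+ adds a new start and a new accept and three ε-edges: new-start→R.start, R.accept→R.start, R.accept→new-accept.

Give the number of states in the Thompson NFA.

16

Per subexpression:
Each of the 6 symbol leaves contributes a 2-state fragment.
  xx = 3 states
  (xx)+ = 5 states
  y ∪ z = 6 states
  (y ∪ z)* = 8 states
  (y ∪ z)*z = 9 states
  ((y ∪ z)*z)+ = 11 states
  (xx)+((y ∪ z)*z)+y = 16 states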